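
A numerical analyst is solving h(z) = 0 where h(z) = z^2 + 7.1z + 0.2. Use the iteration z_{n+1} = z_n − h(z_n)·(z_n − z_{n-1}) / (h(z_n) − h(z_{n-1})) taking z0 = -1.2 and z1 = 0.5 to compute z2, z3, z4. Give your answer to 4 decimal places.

h(-1.2) = -6.880000, h(0.5) = 4.000000
z2 = 0.500000 − 4.000000·(0.500000 − (-1.200000)) / (4.000000 − (-6.880000)) = 0.500000 − (6.800000)/(10.880000) = -0.125000
h(-0.125000) = -0.671875
z3 = -0.125000 − (-0.671875)·(-0.125000 − 0.500000) / (-0.671875 − 4.000000) = -0.125000 − (0.419922)/(-4.671875) = -0.035117
h(-0.035117) = -0.048098
z4 = -0.035117 − (-0.048098)·(-0.035117 − (-0.125000)) / (-0.048098 − (-0.671875)) = -0.035117 − (-0.004323)/(0.623777) = -0.028186

-0.1250, -0.0351, -0.0282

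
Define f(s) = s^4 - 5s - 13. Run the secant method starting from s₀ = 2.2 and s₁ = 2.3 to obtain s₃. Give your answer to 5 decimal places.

f(2.2) = -0.5744000, f(2.3) = 3.4841000
s₂ = 2.3000000 − 3.4841000·(2.3000000 − 2.2000000) / (3.4841000 − (-0.5744000)) = 2.3000000 − (0.3484100)/(4.0585000) = 2.2141530
f(2.2141530) = -0.0365180
s₃ = 2.2141530 − (-0.0365180)·(2.2141530 − 2.3000000) / (-0.0365180 − 3.4841000) = 2.2141530 − (0.0031350)/(-3.5206180) = 2.2150435

2.21504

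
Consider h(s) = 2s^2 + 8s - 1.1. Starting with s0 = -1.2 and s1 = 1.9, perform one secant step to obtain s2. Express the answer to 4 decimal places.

h(-1.2) = -7.820000, h(1.9) = 21.320000
s2 = 1.900000 − 21.320000·(1.900000 − (-1.200000)) / (21.320000 − (-7.820000)) = 1.900000 − (66.092000)/(29.140000) = -0.368085

-0.3681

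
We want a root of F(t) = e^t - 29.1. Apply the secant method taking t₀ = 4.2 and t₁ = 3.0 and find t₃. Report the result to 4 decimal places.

F(4.2) = 37.586331, F(3.0) = -9.014463
t₂ = 3.000000 − (-9.014463)·(3.000000 − 4.200000) / (-9.014463 − 37.586331) = 3.000000 − (10.817356)/(-46.600794) = 3.232128
F(3.232128) = -3.766487
t₃ = 3.232128 − (-3.766487)·(3.232128 − 3.000000) / (-3.766487 − (-9.014463)) = 3.232128 − (-0.874308)/(5.247976) = 3.398727

3.3987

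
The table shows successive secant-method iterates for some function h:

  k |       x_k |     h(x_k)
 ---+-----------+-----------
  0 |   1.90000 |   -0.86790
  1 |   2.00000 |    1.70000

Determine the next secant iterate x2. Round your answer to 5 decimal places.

1.93380

x2 = 2.00000 − 1.70000·(2.00000 − 1.90000) / (1.70000 − (-0.86790))
   = 2.00000 − (0.1700000)/(2.5679000) = 1.9337980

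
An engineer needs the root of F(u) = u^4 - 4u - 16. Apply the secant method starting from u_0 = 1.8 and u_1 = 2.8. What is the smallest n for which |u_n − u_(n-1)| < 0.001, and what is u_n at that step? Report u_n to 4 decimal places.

F(1.8) = -12.702400, F(2.8) = 34.265600
u_2 = 2.800000 − 34.265600·(1.000000)/(46.968000) = 2.070448;  |Δ| = 0.729552
F(2.070448) = -5.905525
u_3 = 2.070448 − (-5.905525)·(-0.729552)/(-40.171125) = 2.177699;  |Δ| = 0.107251
F(2.177699) = -2.220701
u_4 = 2.177699 − (-2.220701)·(0.107251)/(3.684824) = 2.242335;  |Δ| = 0.064636
F(2.242335) = 0.312102
u_5 = 2.242335 − 0.312102·(0.064636)/(2.532803) = 2.234370;  |Δ| = 0.007965
F(2.234370) = -0.013325
u_6 = 2.234370 − (-0.013325)·(-0.007965)/(-0.325427) = 2.234696;  |Δ| = 0.000326
|u_6 − u_5| = 0.000326 < 0.001

n = 6, u_n = 2.2347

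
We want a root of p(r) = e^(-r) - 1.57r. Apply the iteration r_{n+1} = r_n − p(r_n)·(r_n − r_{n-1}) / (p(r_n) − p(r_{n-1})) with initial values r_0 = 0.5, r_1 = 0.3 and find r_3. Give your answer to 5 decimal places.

p(0.5) = -0.1784693, p(0.3) = 0.2698182
r_2 = 0.3000000 − 0.2698182·(0.3000000 − 0.5000000) / (0.2698182 − (-0.1784693)) = 0.3000000 − (-0.0539636)/(0.4482876) = 0.4203773
p(0.4203773) = -0.0031934
r_3 = 0.4203773 − (-0.0031934)·(0.4203773 − 0.3000000) / (-0.0031934 − 0.2698182) = 0.4203773 − (-0.0003844)/(-0.2730116) = 0.4189693

0.41897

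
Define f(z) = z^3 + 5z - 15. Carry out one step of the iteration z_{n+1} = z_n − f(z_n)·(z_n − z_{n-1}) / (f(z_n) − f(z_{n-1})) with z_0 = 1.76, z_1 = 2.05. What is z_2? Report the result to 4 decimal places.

f(1.76) = -0.748224, f(2.05) = 3.865125
z_2 = 2.050000 − 3.865125·(2.050000 − 1.760000) / (3.865125 − (-0.748224)) = 2.050000 − (1.120886)/(4.613349) = 1.807034

1.8070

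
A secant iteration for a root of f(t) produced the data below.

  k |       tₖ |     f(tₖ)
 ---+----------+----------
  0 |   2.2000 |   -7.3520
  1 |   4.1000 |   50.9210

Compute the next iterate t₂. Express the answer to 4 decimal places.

t₂ = 4.1000 − 50.9210·(4.1000 − 2.2000) / (50.9210 − (-7.3520))
   = 4.1000 − (96.749900)/(58.273000) = 2.439713

2.4397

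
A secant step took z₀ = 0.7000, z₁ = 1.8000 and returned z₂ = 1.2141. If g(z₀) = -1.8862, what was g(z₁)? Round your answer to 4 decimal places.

2.1496

The secant line through (0.7000, -1.8862) and (1.8000, g(z₁)) crosses zero at z₂ = 1.2141.
So (0.7000, -1.8862), (1.8000, g(z₁)), (1.2141, 0) are collinear:
g(z₁) = -1.8862 · (1.8000 − 1.2141) / (0.7000 − 1.2141) = -1.8862 · (0.585900)/(-0.514100) = 2.149630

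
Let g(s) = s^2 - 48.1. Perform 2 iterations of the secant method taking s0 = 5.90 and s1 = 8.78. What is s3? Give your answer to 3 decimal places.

6.920

g(5.90) = -13.29000, g(8.78) = 28.98840
s2 = 8.78000 − 28.98840·(8.78000 − 5.90000) / (28.98840 − (-13.29000)) = 8.78000 − (83.48659)/(42.27840) = 6.80531
g(6.80531) = -1.78771
s3 = 6.80531 − (-1.78771)·(6.80531 − 8.78000) / (-1.78771 − 28.98840) = 6.80531 − (3.53017)/(-30.77611) = 6.92002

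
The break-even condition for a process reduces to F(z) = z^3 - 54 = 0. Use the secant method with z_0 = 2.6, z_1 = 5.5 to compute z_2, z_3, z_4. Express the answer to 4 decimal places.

F(2.6) = -36.424000, F(5.5) = 112.375000
z_2 = 5.500000 − 112.375000·(5.500000 − 2.600000) / (112.375000 − (-36.424000)) = 5.500000 − (325.887500)/(148.799000) = 3.309881
F(3.309881) = -17.739216
z_3 = 3.309881 − (-17.739216)·(3.309881 − 5.500000) / (-17.739216 − 112.375000) = 3.309881 − (38.850993)/(-130.114216) = 3.608473
F(3.608473) = -7.013811
z_4 = 3.608473 − (-7.013811)·(3.608473 − 3.309881) / (-7.013811 − (-17.739216)) = 3.608473 − (-2.094264)/(10.725406) = 3.803735

3.3099, 3.6085, 3.8037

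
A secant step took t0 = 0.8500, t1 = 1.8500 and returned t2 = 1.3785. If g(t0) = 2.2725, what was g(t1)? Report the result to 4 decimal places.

-2.0274

The secant line through (0.8500, 2.2725) and (1.8500, g(t1)) crosses zero at t2 = 1.3785.
So (0.8500, 2.2725), (1.8500, g(t1)), (1.3785, 0) are collinear:
g(t1) = 2.2725 · (1.8500 − 1.3785) / (0.8500 − 1.3785) = 2.2725 · (0.471500)/(-0.528500) = -2.027405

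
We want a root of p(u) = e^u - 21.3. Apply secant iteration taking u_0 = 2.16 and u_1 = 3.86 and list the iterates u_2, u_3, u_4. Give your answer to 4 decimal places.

2.7134, 2.9336, 3.0821

p(2.16) = -12.628862, p(3.86) = 26.165351
u_2 = 3.860000 − 26.165351·(3.860000 − 2.160000) / (26.165351 − (-12.628862)) = 3.860000 − (44.481097)/(38.794214) = 2.713409
p(2.713409) = -6.219403
u_3 = 2.713409 − (-6.219403)·(2.713409 − 3.860000) / (-6.219403 − 26.165351) = 2.713409 − (7.131111)/(-32.384754) = 2.933609
p(2.933609) = -2.504667
u_4 = 2.933609 − (-2.504667)·(2.933609 − 2.713409) / (-2.504667 − (-6.219403)) = 2.933609 − (-0.551527)/(3.714736) = 3.082079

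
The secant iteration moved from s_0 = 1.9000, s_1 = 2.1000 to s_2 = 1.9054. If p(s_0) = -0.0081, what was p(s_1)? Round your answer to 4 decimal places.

0.2919

The secant line through (1.9000, -0.0081) and (2.1000, p(s_1)) crosses zero at s_2 = 1.9054.
So (1.9000, -0.0081), (2.1000, p(s_1)), (1.9054, 0) are collinear:
p(s_1) = -0.0081 · (2.1000 − 1.9054) / (1.9000 − 1.9054) = -0.0081 · (0.194600)/(-0.005400) = 0.291900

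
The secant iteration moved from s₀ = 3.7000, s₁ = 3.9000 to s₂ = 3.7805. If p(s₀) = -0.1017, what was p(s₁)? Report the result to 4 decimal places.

0.1510

The secant line through (3.7000, -0.1017) and (3.9000, p(s₁)) crosses zero at s₂ = 3.7805.
So (3.7000, -0.1017), (3.9000, p(s₁)), (3.7805, 0) are collinear:
p(s₁) = -0.1017 · (3.9000 − 3.7805) / (3.7000 − 3.7805) = -0.1017 · (0.119500)/(-0.080500) = 0.150971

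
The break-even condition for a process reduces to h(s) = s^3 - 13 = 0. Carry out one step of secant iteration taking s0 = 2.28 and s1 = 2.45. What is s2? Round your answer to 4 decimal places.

h(2.28) = -1.147648, h(2.45) = 1.706125
s2 = 2.450000 − 1.706125·(2.450000 − 2.280000) / (1.706125 − (-1.147648)) = 2.450000 − (0.290041)/(2.853773) = 2.348366

2.3484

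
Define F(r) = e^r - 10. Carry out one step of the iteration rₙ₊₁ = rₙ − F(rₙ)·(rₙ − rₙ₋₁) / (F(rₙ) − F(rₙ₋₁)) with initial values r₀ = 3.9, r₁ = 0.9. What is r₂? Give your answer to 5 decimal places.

1.38189

F(3.9) = 39.4024491, F(0.9) = -7.5403969
r₂ = 0.9000000 − (-7.5403969)·(0.9000000 − 3.9000000) / (-7.5403969 − 39.4024491) = 0.9000000 − (22.6211907)/(-46.9428460) = 1.3818879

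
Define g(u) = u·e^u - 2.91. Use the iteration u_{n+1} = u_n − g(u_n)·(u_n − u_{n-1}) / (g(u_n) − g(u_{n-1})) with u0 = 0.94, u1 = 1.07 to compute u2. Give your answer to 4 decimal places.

1.0318

g(0.94) = -0.503617, g(1.07) = 0.209456
u2 = 1.070000 − 0.209456·(1.070000 − 0.940000) / (0.209456 − (-0.503617)) = 1.070000 − (0.027229)/(0.713074) = 1.031814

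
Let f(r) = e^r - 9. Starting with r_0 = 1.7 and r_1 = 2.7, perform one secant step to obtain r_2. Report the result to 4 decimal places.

f(1.7) = -3.526053, f(2.7) = 5.879732
r_2 = 2.700000 − 5.879732·(2.700000 − 1.700000) / (5.879732 − (-3.526053)) = 2.700000 − (5.879732)/(9.405784) = 2.074881

2.0749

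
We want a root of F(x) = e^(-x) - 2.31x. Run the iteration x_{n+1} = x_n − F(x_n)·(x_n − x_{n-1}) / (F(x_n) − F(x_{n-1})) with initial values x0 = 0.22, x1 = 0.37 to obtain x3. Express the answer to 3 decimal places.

F(0.22) = 0.29432, F(0.37) = -0.16397
x2 = 0.37000 − (-0.16397)·(0.37000 − 0.22000) / (-0.16397 − 0.29432) = 0.37000 − (-0.02459)/(-0.45828) = 0.31633
F(0.31633) = -0.00191
x3 = 0.31633 − (-0.00191)·(0.31633 − 0.37000) / (-0.00191 − (-0.16397)) = 0.31633 − (0.00010)/(0.16205) = 0.31570

0.316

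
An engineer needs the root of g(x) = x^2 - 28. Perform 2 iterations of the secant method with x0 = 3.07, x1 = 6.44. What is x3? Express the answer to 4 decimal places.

g(3.07) = -18.575100, g(6.44) = 13.473600
x2 = 6.440000 − 13.473600·(6.440000 − 3.070000) / (13.473600 − (-18.575100)) = 6.440000 − (45.406032)/(32.048700) = 5.023218
g(5.023218) = -2.767284
x3 = 5.023218 − (-2.767284)·(5.023218 − 6.440000) / (-2.767284 − 13.473600) = 5.023218 − (3.920639)/(-16.240884) = 5.264623

5.2646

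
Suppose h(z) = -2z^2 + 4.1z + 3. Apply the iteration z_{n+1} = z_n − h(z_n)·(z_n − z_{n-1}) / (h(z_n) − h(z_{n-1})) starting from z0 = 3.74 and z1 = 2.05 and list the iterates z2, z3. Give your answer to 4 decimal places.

2.4511, 2.6620

h(3.74) = -9.641200, h(2.05) = 3.000000
z2 = 2.050000 − 3.000000·(2.050000 − 3.740000) / (3.000000 − (-9.641200)) = 2.050000 − (-5.070000)/(12.641200) = 2.451070
h(2.451070) = 1.033901
z3 = 2.451070 − 1.033901·(2.451070 − 2.050000) / (1.033901 − 3.000000) = 2.451070 − (0.414666)/(-1.966099) = 2.661978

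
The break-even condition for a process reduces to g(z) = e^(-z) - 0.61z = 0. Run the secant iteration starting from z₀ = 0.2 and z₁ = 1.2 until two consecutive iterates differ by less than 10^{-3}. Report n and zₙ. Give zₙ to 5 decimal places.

g(0.2) = 0.6967308, g(1.2) = -0.4308058
z₂ = 1.2000000 − (-0.4308058)·(1.0000000)/(-1.1275365) = 0.8179230;  |Δ| = 0.3820770
g(0.8179230) = -0.0575856
z₃ = 0.8179230 − (-0.0575856)·(-0.3820770)/(0.3732201) = 0.7589708;  |Δ| = 0.0589522
g(0.7589708) = 0.0051758
z₄ = 0.7589708 − 0.0051758·(-0.0589522)/(0.0627615) = 0.7638325;  |Δ| = 0.0048617
g(0.7638325) = -0.0000603
z₅ = 0.7638325 − (-0.0000603)·(0.0048617)/(-0.0052361) = 0.7637765;  |Δ| = 0.0000560
|z₅ − z₄| = 0.0000560 < 10^{-3}

n = 5, zₙ = 0.76378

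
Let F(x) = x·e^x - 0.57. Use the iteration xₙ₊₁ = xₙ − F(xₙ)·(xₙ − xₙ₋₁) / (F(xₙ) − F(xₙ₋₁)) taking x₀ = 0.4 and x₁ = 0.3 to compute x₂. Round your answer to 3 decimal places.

0.386

F(0.4) = 0.02673, F(0.3) = -0.16504
x₂ = 0.30000 − (-0.16504)·(0.30000 − 0.40000) / (-0.16504 − 0.02673) = 0.30000 − (0.01650)/(-0.19177) = 0.38606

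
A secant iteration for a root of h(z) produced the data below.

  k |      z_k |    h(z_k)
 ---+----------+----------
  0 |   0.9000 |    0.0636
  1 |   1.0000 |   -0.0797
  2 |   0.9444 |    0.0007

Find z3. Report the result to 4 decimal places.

0.9449

z3 = 0.9444 − 0.0007·(0.9444 − 1.0000) / (0.0007 − (-0.0797))
   = 0.9444 − (-0.000039)/(0.080400) = 0.944884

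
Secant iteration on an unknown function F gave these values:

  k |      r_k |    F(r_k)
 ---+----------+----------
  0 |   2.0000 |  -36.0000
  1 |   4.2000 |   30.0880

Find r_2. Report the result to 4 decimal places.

3.1984

r_2 = 4.2000 − 30.0880·(4.2000 − 2.0000) / (30.0880 − (-36.0000))
   = 4.2000 − (66.193600)/(66.088000) = 3.198402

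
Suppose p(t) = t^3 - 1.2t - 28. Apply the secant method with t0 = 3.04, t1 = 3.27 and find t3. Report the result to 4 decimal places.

3.1681

p(3.04) = -3.553536, p(3.27) = 3.041783
t2 = 3.270000 − 3.041783·(3.270000 − 3.040000) / (3.041783 − (-3.553536)) = 3.270000 − (0.699610)/(6.595319) = 3.163923
p(3.163923) = -0.124538
t3 = 3.163923 − (-0.124538)·(3.163923 − 3.270000) / (-0.124538 − 3.041783) = 3.163923 − (0.013211)/(-3.166321) = 3.168095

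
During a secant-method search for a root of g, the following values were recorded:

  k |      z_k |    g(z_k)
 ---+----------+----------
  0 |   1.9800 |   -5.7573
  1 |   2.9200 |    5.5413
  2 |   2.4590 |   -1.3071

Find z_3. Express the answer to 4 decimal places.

2.5470

z_3 = 2.4590 − (-1.3071)·(2.4590 − 2.9200) / (-1.3071 − 5.5413)
   = 2.4590 − (0.602573)/(-6.848400) = 2.546987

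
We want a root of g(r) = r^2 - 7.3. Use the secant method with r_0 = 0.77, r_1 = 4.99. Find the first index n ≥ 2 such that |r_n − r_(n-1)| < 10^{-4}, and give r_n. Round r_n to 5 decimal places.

g(0.77) = -6.7071000, g(4.99) = 17.6001000
r_2 = 4.9900000 − 17.6001000·(4.2200000)/(24.3072000) = 1.9344271;  |Δ| = 3.0555729
g(1.9344271) = -3.5579919
r_3 = 1.9344271 − (-3.5579919)·(-3.0555729)/(-21.1580919) = 2.4482590;  |Δ| = 0.5138319
g(2.4482590) = -1.3060277
r_4 = 2.4482590 − (-1.3060277)·(0.5138319)/(2.2519641) = 2.7462561;  |Δ| = 0.2979971
g(2.7462561) = 0.2419227
r_5 = 2.7462561 − 0.2419227·(0.2979971)/(1.5479504) = 2.6996834;  |Δ| = 0.0465727
g(2.6996834) = -0.0117095
r_6 = 2.6996834 − (-0.0117095)·(-0.0465727)/(-0.2536322) = 2.7018335;  |Δ| = 0.0021501
g(2.7018335) = -0.0000955
r_7 = 2.7018335 − (-0.0000955)·(0.0021501)/(0.0116140) = 2.7018512;  |Δ| = 0.0000177
|r_7 − r_6| = 0.0000177 < 10^{-4}

n = 7, r_n = 2.70185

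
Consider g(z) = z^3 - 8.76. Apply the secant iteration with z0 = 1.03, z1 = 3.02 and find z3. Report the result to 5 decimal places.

1.88538

g(1.03) = -7.6672730, g(3.02) = 18.7836080
z2 = 3.0200000 − 18.7836080·(3.0200000 − 1.0300000) / (18.7836080 − (-7.6672730)) = 3.0200000 − (37.3793799)/(26.4508810) = 1.6068380
g(1.6068380) = -4.6112594
z3 = 1.6068380 − (-4.6112594)·(1.6068380 − 3.0200000) / (-4.6112594 − 18.7836080) = 1.6068380 − (6.5164566)/(-23.3948674) = 1.8853801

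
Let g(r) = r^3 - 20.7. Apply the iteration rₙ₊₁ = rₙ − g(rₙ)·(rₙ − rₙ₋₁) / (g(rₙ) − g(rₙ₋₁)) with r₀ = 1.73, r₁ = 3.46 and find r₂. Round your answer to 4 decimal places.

2.4709

g(1.73) = -15.522283, g(3.46) = 20.721736
r₂ = 3.460000 − 20.721736·(3.460000 − 1.730000) / (20.721736 − (-15.522283)) = 3.460000 − (35.848603)/(36.244019) = 2.470910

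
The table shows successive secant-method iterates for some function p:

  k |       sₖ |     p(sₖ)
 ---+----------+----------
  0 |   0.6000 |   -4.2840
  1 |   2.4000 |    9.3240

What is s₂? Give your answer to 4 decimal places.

s₂ = 2.4000 − 9.3240·(2.4000 − 0.6000) / (9.3240 − (-4.2840))
   = 2.4000 − (16.783200)/(13.608000) = 1.166667

1.1667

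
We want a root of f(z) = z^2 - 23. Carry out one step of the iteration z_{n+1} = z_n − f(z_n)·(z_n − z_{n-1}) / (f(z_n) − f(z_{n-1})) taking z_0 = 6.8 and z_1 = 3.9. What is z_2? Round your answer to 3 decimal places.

4.628

f(6.8) = 23.24000, f(3.9) = -7.79000
z_2 = 3.90000 − (-7.79000)·(3.90000 − 6.80000) / (-7.79000 − 23.24000) = 3.90000 − (22.59100)/(-31.03000) = 4.62804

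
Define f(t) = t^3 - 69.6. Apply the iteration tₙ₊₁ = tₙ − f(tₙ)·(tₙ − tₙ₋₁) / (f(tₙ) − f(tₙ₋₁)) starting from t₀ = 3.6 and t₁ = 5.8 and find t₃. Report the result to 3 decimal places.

4.057

f(3.6) = -22.94400, f(5.8) = 125.51200
t₂ = 5.80000 − 125.51200·(5.80000 − 3.60000) / (125.51200 − (-22.94400)) = 5.80000 − (276.12640)/(148.45600) = 3.94001
f(3.94001) = -8.43646
t₃ = 3.94001 − (-8.43646)·(3.94001 − 5.80000) / (-8.43646 − 125.51200) = 3.94001 − (15.69172)/(-133.94846) = 4.05716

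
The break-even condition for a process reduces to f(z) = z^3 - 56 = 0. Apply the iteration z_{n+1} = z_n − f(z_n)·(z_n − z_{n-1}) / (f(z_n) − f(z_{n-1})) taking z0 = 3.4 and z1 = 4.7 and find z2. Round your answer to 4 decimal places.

3.7364

f(3.4) = -16.696000, f(4.7) = 47.823000
z2 = 4.700000 − 47.823000·(4.700000 − 3.400000) / (47.823000 − (-16.696000)) = 4.700000 − (62.169900)/(64.519000) = 3.736409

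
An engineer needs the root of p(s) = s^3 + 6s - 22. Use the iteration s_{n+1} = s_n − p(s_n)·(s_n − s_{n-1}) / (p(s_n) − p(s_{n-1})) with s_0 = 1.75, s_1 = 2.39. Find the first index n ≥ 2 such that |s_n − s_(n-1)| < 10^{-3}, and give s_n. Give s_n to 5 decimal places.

p(1.75) = -6.1406250, p(2.39) = 5.9919190
s_2 = 2.3900000 − 5.9919190·(0.6400000)/(12.1325440) = 2.0739222;  |Δ| = 0.3160778
p(2.0739222) = -0.6362100
s_3 = 2.0739222 − (-0.6362100)·(-0.3160778)/(-6.6281290) = 2.1042613;  |Δ| = 0.0303392
p(2.1042613) = -0.0569401
s_4 = 2.1042613 − (-0.0569401)·(0.0303392)/(0.5792700) = 2.1072436;  |Δ| = 0.0029822
p(2.1072436) = 0.0006246
s_5 = 2.1072436 − 0.0006246·(0.0029822)/(0.0575647) = 2.1072112;  |Δ| = 0.0000324
|s_5 − s_4| = 0.0000324 < 10^{-3}

n = 5, s_n = 2.10721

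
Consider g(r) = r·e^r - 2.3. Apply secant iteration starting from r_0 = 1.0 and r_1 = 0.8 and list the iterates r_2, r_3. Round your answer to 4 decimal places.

g(1.0) = 0.418282, g(0.8) = -0.519567
r_2 = 0.800000 − (-0.519567)·(0.800000 − 1.000000) / (-0.519567 − 0.418282) = 0.800000 − (0.103913)/(-0.937849) = 0.910800
g(0.910800) = -0.035469
r_3 = 0.910800 − (-0.035469)·(0.910800 − 0.800000) / (-0.035469 − (-0.519567)) = 0.910800 − (-0.003930)/(0.484098) = 0.918918

0.9108, 0.9189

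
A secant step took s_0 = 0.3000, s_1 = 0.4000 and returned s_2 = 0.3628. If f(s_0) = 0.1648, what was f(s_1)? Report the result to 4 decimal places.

The secant line through (0.3000, 0.1648) and (0.4000, f(s_1)) crosses zero at s_2 = 0.3628.
So (0.3000, 0.1648), (0.4000, f(s_1)), (0.3628, 0) are collinear:
f(s_1) = 0.1648 · (0.4000 − 0.3628) / (0.3000 − 0.3628) = 0.1648 · (0.037200)/(-0.062800) = -0.097620

-0.0976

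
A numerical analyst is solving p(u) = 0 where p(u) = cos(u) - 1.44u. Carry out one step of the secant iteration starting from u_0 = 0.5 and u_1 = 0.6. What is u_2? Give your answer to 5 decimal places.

p(0.5) = 0.1575826, p(0.6) = -0.0386644
u_2 = 0.6000000 − (-0.0386644)·(0.6000000 − 0.5000000) / (-0.0386644 − 0.1575826) = 0.6000000 − (-0.0038664)/(-0.1962469) = 0.5802981

0.58030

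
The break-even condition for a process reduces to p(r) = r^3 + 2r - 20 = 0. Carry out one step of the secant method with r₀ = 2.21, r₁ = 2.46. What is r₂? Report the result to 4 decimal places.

p(2.21) = -4.786139, p(2.46) = -0.193064
r₂ = 2.460000 − (-0.193064)·(2.460000 − 2.210000) / (-0.193064 − (-4.786139)) = 2.460000 − (-0.048266)/(4.593075) = 2.470508

2.4705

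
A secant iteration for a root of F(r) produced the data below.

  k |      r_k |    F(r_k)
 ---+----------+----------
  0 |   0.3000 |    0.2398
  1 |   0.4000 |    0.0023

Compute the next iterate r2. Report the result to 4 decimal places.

r2 = 0.4000 − 0.0023·(0.4000 − 0.3000) / (0.0023 − 0.2398)
   = 0.4000 − (0.000230)/(-0.237500) = 0.400968

0.4010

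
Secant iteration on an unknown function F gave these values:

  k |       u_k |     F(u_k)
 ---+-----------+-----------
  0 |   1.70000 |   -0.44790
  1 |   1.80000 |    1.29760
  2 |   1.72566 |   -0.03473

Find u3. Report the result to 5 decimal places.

1.72760

u3 = 1.72566 − (-0.03473)·(1.72566 − 1.80000) / (-0.03473 − 1.29760)
   = 1.72566 − (0.0025818)/(-1.3323300) = 1.7275978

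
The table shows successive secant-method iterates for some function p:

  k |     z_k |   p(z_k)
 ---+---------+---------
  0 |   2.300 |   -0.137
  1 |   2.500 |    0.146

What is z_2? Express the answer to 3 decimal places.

z_2 = 2.500 − 0.146·(2.500 − 2.300) / (0.146 − (-0.137))
   = 2.500 − (0.02920)/(0.28300) = 2.39682

2.397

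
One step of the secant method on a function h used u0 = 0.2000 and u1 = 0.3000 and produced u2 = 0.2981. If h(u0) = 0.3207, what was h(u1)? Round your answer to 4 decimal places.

-0.0062

The secant line through (0.2000, 0.3207) and (0.3000, h(u1)) crosses zero at u2 = 0.2981.
So (0.2000, 0.3207), (0.3000, h(u1)), (0.2981, 0) are collinear:
h(u1) = 0.3207 · (0.3000 − 0.2981) / (0.2000 − 0.2981) = 0.3207 · (0.001900)/(-0.098100) = -0.006211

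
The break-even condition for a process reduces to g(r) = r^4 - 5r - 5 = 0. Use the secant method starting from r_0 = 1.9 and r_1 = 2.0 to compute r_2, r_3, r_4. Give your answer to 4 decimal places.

1.9595, 1.9616, 1.9617

g(1.9) = -1.467900, g(2.0) = 1.000000
r_2 = 2.000000 − 1.000000·(2.000000 − 1.900000) / (1.000000 − (-1.467900)) = 2.000000 − (0.100000)/(2.467900) = 1.959480
g(1.959480) = -0.055172
r_3 = 1.959480 − (-0.055172)·(1.959480 − 2.000000) / (-0.055172 − 1.000000) = 1.959480 − (0.002236)/(-1.055172) = 1.961598
g(1.961598) = -0.001902
r_4 = 1.961598 − (-0.001902)·(1.961598 − 1.959480) / (-0.001902 − (-0.055172)) = 1.961598 − (-0.000004)/(0.053270) = 1.961674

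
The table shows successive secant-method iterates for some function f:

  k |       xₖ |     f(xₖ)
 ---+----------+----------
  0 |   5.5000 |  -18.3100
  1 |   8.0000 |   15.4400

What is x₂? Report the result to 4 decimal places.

x₂ = 8.0000 − 15.4400·(8.0000 − 5.5000) / (15.4400 − (-18.3100))
   = 8.0000 − (38.600000)/(33.750000) = 6.856296

6.8563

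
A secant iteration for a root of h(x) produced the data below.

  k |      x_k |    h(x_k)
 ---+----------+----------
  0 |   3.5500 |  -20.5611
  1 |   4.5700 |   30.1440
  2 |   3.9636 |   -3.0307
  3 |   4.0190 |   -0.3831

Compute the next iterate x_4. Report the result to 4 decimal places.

x_4 = 4.0190 − (-0.3831)·(4.0190 − 3.9636) / (-0.3831 − (-3.0307))
   = 4.0190 − (-0.021224)/(2.647600) = 4.027016

4.0270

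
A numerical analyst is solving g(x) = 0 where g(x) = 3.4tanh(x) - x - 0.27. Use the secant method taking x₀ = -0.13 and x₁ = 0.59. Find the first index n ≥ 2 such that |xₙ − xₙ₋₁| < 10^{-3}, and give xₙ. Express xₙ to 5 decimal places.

n = 5, xₙ = 0.11318

g(-0.13) = -0.5795268, g(0.59) = 0.9416451
x₂ = 0.5900000 − 0.9416451·(0.7200000)/(1.5211718) = 0.1443012;  |Δ| = 0.4456988
g(0.1443012) = 0.0729456
x₃ = 0.1443012 − 0.0729456·(-0.4456988)/(-0.8686994) = 0.1068754;  |Δ| = 0.0374258
g(0.1068754) = -0.0148763
x₄ = 0.1068754 − (-0.0148763)·(-0.0374258)/(-0.0878219) = 0.1132150;  |Δ| = 0.0063396
g(0.1132150) = 0.0000798
x₅ = 0.1132150 − 0.0000798·(0.0063396)/(0.0149561) = 0.1131812;  |Δ| = 0.0000338
|x₅ − x₄| = 0.0000338 < 10^{-3}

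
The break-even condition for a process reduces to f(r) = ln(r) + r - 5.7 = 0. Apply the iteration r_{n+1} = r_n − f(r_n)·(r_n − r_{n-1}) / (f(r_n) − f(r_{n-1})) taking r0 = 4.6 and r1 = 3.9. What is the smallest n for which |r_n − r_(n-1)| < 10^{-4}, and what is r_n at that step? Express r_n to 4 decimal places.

n = 4, r_n = 4.2525

f(4.6) = 0.426056, f(3.9) = -0.439023
r2 = 3.900000 − (-0.439023)·(-0.700000)/(-0.865080) = 4.255246;  |Δ| = 0.355246
f(4.255246) = 0.003399
r3 = 4.255246 − 0.003399·(0.355246)/(0.442422) = 4.252517;  |Δ| = 0.002729
f(4.252517) = 0.000028
r4 = 4.252517 − 0.000028·(-0.002729)/(-0.003371) = 4.252494;  |Δ| = 0.000023
|r4 − r3| = 0.000023 < 10^{-4}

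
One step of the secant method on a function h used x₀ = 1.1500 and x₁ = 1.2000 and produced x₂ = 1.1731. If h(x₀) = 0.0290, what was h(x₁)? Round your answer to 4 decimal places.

-0.0338

The secant line through (1.1500, 0.0290) and (1.2000, h(x₁)) crosses zero at x₂ = 1.1731.
So (1.1500, 0.0290), (1.2000, h(x₁)), (1.1731, 0) are collinear:
h(x₁) = 0.0290 · (1.2000 − 1.1731) / (1.1500 − 1.1731) = 0.0290 · (0.026900)/(-0.023100) = -0.033771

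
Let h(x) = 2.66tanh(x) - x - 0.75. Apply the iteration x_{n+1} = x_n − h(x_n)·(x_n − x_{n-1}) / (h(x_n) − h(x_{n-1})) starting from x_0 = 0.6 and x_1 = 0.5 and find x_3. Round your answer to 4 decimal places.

0.5194

h(0.6) = 0.078552, h(0.5) = -0.020768
x_2 = 0.500000 − (-0.020768)·(0.500000 − 0.600000) / (-0.020768 − 0.078552) = 0.500000 − (0.002077)/(-0.099320) = 0.520911
h(0.520911) = 0.001640
x_3 = 0.520911 − 0.001640·(0.520911 − 0.500000) / (0.001640 − (-0.020768)) = 0.520911 − (0.000034)/(0.022408) = 0.519380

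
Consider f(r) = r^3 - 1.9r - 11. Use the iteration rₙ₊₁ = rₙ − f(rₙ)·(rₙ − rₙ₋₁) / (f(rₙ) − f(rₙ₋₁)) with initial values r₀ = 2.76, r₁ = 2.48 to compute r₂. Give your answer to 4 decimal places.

f(2.76) = 4.780576, f(2.48) = -0.459008
r₂ = 2.480000 − (-0.459008)·(2.480000 − 2.760000) / (-0.459008 − 4.780576) = 2.480000 − (0.128522)/(-5.239584) = 2.504529

2.5045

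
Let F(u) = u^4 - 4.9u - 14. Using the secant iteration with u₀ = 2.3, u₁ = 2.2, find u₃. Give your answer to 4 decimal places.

F(2.3) = 2.714100, F(2.2) = -1.354400
u₂ = 2.200000 − (-1.354400)·(2.200000 − 2.300000) / (-1.354400 − 2.714100) = 2.200000 − (0.135440)/(-4.068500) = 2.233290
F(2.233290) = -0.067128
u₃ = 2.233290 − (-0.067128)·(2.233290 − 2.200000) / (-0.067128 − (-1.354400)) = 2.233290 − (-0.002235)/(1.287272) = 2.235026

2.2350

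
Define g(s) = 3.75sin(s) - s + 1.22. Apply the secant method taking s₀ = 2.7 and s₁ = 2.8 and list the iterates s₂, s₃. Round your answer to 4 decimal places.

2.7275, 2.7278

g(2.7) = 0.122675, g(2.8) = -0.323794
s₂ = 2.800000 − (-0.323794)·(2.800000 − 2.700000) / (-0.323794 − 0.122675) = 2.800000 − (-0.032379)/(-0.446469) = 2.727477
g(2.727477) = 0.001452
s₃ = 2.727477 − 0.001452·(2.727477 − 2.800000) / (0.001452 − (-0.323794)) = 2.727477 − (-0.000105)/(0.325246) = 2.727800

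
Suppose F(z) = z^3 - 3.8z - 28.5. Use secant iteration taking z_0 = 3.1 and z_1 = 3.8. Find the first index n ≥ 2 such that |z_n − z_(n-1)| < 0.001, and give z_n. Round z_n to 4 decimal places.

F(3.1) = -10.489000, F(3.8) = 11.932000
z_2 = 3.800000 − 11.932000·(0.700000)/(22.421000) = 3.427474;  |Δ| = 0.372526
F(3.427474) = -1.259875
z_3 = 3.427474 − (-1.259875)·(-0.372526)/(-13.191875) = 3.463052;  |Δ| = 0.035578
F(3.463052) = -0.128156
z_4 = 3.463052 − (-0.128156)·(0.035578)/(1.131719) = 3.467081;  |Δ| = 0.004029
F(3.467081) = 0.001653
z_5 = 3.467081 − 0.001653·(0.004029)/(0.129809) = 3.467029;  |Δ| = 0.000051
|z_5 − z_4| = 0.000051 < 0.001

n = 5, z_n = 3.4670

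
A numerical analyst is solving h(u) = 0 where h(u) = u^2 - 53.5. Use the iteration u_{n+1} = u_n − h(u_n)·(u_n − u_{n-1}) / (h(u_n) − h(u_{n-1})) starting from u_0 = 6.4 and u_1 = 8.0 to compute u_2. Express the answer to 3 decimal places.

h(6.4) = -12.54000, h(8.0) = 10.50000
u_2 = 8.00000 − 10.50000·(8.00000 − 6.40000) / (10.50000 − (-12.54000)) = 8.00000 − (16.80000)/(23.04000) = 7.27083

7.271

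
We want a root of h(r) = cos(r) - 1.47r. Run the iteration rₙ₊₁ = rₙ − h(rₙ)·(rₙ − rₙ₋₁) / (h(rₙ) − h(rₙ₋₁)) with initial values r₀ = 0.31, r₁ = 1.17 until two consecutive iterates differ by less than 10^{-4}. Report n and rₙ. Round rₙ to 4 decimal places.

n = 5, rₙ = 0.5720

h(0.31) = 0.496634, h(1.17) = -1.329748
r₂ = 1.170000 − (-1.329748)·(0.860000)/(-1.826382) = 0.543853;  |Δ| = 0.626147
h(0.543853) = 0.056257
r₃ = 0.543853 − 0.056257·(-0.626147)/(1.386006) = 0.569268;  |Δ| = 0.025415
h(0.569268) = 0.005472
r₄ = 0.569268 − 0.005472·(0.025415)/(-0.050786) = 0.572006;  |Δ| = 0.002738
h(0.572006) = -0.000033
r₅ = 0.572006 − (-0.000033)·(0.002738)/(-0.005504) = 0.571990;  |Δ| = 0.000016
|r₅ − r₄| = 0.000016 < 10^{-4}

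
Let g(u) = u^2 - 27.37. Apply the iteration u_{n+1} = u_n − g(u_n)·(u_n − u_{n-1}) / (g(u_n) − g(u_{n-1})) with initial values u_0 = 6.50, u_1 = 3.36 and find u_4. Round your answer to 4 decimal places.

g(6.50) = 14.880000, g(3.36) = -16.080400
u_2 = 3.360000 − (-16.080400)·(3.360000 − 6.500000) / (-16.080400 − 14.880000) = 3.360000 − (50.492456)/(-30.960400) = 4.990872
g(4.990872) = -2.461195
u_3 = 4.990872 − (-2.461195)·(4.990872 − 3.360000) / (-2.461195 − (-16.080400)) = 4.990872 − (-4.013894)/(13.619205) = 5.285595
g(5.285595) = 0.567517
u_4 = 5.285595 − 0.567517·(5.285595 − 4.990872) / (0.567517 − (-2.461195)) = 5.285595 − (0.167260)/(3.028712) = 5.230370

5.2304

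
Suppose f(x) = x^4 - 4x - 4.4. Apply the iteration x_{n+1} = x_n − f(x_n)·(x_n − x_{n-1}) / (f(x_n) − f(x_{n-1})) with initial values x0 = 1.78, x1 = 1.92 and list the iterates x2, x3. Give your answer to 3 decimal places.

1.849, 1.854

f(1.78) = -1.48124, f(1.92) = 1.50954
x2 = 1.92000 − 1.50954·(1.92000 − 1.78000) / (1.50954 − (-1.48124)) = 1.92000 − (0.21134)/(2.99079) = 1.84934
f(1.84934) = -0.10061
x3 = 1.84934 − (-0.10061)·(1.84934 − 1.92000) / (-0.10061 − 1.50954) = 1.84934 − (0.00711)/(-1.61016) = 1.85375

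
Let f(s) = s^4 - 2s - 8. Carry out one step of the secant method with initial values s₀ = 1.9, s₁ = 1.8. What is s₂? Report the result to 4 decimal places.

f(1.9) = 1.232100, f(1.8) = -1.102400
s₂ = 1.800000 − (-1.102400)·(1.800000 − 1.900000) / (-1.102400 − 1.232100) = 1.800000 − (0.110240)/(-2.334500) = 1.847222

1.8472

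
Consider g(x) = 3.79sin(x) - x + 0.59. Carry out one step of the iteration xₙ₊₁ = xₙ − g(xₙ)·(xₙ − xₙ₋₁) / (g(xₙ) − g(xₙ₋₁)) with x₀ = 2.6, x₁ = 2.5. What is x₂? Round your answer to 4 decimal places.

g(2.6) = -0.056250, g(2.5) = 0.358209
x₂ = 2.500000 − 0.358209·(2.500000 − 2.600000) / (0.358209 − (-0.056250)) = 2.500000 − (-0.035821)/(0.414459) = 2.586428

2.5864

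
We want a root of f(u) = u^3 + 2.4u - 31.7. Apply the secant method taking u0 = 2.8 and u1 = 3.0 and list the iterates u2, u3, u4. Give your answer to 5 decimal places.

f(2.8) = -3.0280000, f(3.0) = 2.5000000
u2 = 3.0000000 − 2.5000000·(3.0000000 − 2.8000000) / (2.5000000 − (-3.0280000)) = 3.0000000 − (0.5000000)/(5.5280000) = 2.9095514
f(2.9095514) = -0.0863010
u3 = 2.9095514 − (-0.0863010)·(2.9095514 − 3.0000000) / (-0.0863010 − 2.5000000) = 2.9095514 − (0.0078058)/(-2.5863010) = 2.9125695
f(2.9125695) = -0.0023280
u4 = 2.9125695 − (-0.0023280)·(2.9125695 − 2.9095514) / (-0.0023280 − (-0.0863010)) = 2.9125695 − (-0.0000070)/(0.0839730) = 2.9126532

2.90955, 2.91257, 2.91265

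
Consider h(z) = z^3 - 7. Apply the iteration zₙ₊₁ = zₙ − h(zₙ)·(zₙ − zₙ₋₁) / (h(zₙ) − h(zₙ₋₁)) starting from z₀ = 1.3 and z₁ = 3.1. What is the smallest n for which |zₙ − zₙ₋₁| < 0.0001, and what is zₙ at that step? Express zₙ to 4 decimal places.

h(1.3) = -4.803000, h(3.1) = 22.791000
z₂ = 3.100000 − 22.791000·(1.800000)/(27.594000) = 1.613307;  |Δ| = 1.486693
h(1.613307) = -2.800948
z₃ = 1.613307 − (-2.800948)·(-1.486693)/(-25.591948) = 1.776020;  |Δ| = 0.162713
h(1.776020) = -1.397989
z₄ = 1.776020 − (-1.397989)·(0.162713)/(1.402959) = 1.938157;  |Δ| = 0.162137
h(1.938157) = 0.280600
z₅ = 1.938157 − 0.280600·(0.162137)/(1.678589) = 1.911054;  |Δ| = 0.027103
h(1.911054) = -0.020588
z₆ = 1.911054 − (-0.020588)·(-0.027103)/(-0.301187) = 1.912907;  |Δ| = 0.001853
h(1.912907) = -0.000270
z₇ = 1.912907 − (-0.000270)·(0.001853)/(0.020318) = 1.912931;  |Δ| = 0.000025
|z₇ − z₆| = 0.000025 < 0.0001

n = 7, zₙ = 1.9129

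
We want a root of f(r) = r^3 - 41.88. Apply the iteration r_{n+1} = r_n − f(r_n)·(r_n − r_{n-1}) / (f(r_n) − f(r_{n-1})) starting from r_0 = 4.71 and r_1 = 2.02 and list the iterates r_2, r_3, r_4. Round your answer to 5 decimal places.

2.96016, 3.80710, 3.42188

f(4.71) = 62.6071110, f(2.02) = -33.6375920
r_2 = 2.0200000 − (-33.6375920)·(2.0200000 − 4.7100000) / (-33.6375920 − 62.6071110) = 2.0200000 − (90.4851225)/(-96.2447030) = 2.9601569
f(2.9601569) = -15.9415395
r_3 = 2.9601569 − (-15.9415395)·(2.9601569 − 2.0200000) / (-15.9415395 − (-33.6375920)) = 2.9601569 − (-14.9875485)/(17.6960525) = 3.8070999
f(3.8070999) = 13.3001446
r_4 = 3.8070999 − 13.3001446·(3.8070999 − 2.9601569) / (13.3001446 − (-15.9415395)) = 3.8070999 − (11.2644649)/(29.2416841) = 3.4218805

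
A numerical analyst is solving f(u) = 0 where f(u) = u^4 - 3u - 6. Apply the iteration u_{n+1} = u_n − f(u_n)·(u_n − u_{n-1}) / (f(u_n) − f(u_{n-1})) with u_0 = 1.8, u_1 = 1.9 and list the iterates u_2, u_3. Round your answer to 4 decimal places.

f(1.8) = -0.902400, f(1.9) = 1.332100
u_2 = 1.900000 − 1.332100·(1.900000 − 1.800000) / (1.332100 − (-0.902400)) = 1.900000 − (0.133210)/(2.234500) = 1.840385
f(1.840385) = -0.049274
u_3 = 1.840385 − (-0.049274)·(1.840385 − 1.900000) / (-0.049274 − 1.332100) = 1.840385 − (0.002937)/(-1.381374) = 1.842511

1.8404, 1.8425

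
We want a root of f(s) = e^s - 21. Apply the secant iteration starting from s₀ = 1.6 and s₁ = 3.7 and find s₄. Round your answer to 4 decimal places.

3.0870

f(1.6) = -16.046968, f(3.7) = 19.447304
s₂ = 3.700000 − 19.447304·(3.700000 − 1.600000) / (19.447304 − (-16.046968)) = 3.700000 − (40.839339)/(35.494272) = 2.549410
f(2.549410) = -8.200445
s₃ = 2.549410 − (-8.200445)·(2.549410 − 3.700000) / (-8.200445 − 19.447304) = 2.549410 − (9.435346)/(-27.647749) = 2.890680
f(2.890680) = -2.994444
s₄ = 2.890680 − (-2.994444)·(2.890680 − 2.549410) / (-2.994444 − (-8.200445)) = 2.890680 − (-1.021914)/(5.206001) = 3.086976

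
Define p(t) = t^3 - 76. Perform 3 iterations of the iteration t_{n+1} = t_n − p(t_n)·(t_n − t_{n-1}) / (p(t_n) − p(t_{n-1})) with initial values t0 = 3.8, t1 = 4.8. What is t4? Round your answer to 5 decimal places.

p(3.8) = -21.1280000, p(4.8) = 34.5920000
t2 = 4.8000000 − 34.5920000·(4.8000000 − 3.8000000) / (34.5920000 − (-21.1280000)) = 4.8000000 − (34.5920000)/(55.7200000) = 4.1791816
p(4.1791816) = -3.0082567
t3 = 4.1791816 − (-3.0082567)·(4.1791816 − 4.8000000) / (-3.0082567 − 34.5920000) = 4.1791816 − (1.8675810)/(-37.6002567) = 4.2288510
p(4.2288510) = -0.3746935
t4 = 4.2288510 − (-0.3746935)·(4.2288510 − 4.1791816) / (-0.3746935 − (-3.0082567)) = 4.2288510 − (-0.0186108)/(2.6335631) = 4.2359178

4.23592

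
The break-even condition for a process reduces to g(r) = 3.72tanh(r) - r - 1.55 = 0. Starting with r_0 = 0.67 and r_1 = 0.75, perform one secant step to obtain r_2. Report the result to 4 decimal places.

g(0.67) = -0.043875, g(0.75) = 0.062754
r_2 = 0.750000 − 0.062754·(0.750000 − 0.670000) / (0.062754 − (-0.043875)) = 0.750000 − (0.005020)/(0.106629) = 0.702918

0.7029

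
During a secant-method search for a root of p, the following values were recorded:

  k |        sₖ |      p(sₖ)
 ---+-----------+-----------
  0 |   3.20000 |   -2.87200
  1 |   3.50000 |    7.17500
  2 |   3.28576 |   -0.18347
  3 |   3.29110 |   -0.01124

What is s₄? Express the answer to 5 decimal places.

3.29145

s₄ = 3.29110 − (-0.01124)·(3.29110 − 3.28576) / (-0.01124 − (-0.18347))
   = 3.29110 − (-0.0000600)/(0.1722300) = 3.2914485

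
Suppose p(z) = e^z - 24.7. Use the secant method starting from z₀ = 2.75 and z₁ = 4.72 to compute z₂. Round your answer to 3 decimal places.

p(2.75) = -9.05737, p(4.72) = 87.46825
z₂ = 4.72000 − 87.46825·(4.72000 − 2.75000) / (87.46825 − (-9.05737)) = 4.72000 − (172.31246)/(96.52562) = 2.93485

2.935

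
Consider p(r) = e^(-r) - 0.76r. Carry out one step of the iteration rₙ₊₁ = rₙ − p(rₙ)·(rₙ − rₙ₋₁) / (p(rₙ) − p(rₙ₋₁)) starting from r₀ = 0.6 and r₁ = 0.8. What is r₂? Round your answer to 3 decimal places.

p(0.6) = 0.09281, p(0.8) = -0.15867
r₂ = 0.80000 − (-0.15867)·(0.80000 − 0.60000) / (-0.15867 − 0.09281) = 0.80000 − (-0.03173)/(-0.25148) = 0.67381

0.674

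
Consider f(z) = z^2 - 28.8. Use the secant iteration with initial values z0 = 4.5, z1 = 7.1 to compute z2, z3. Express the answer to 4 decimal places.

5.2371, 5.3484

f(4.5) = -8.550000, f(7.1) = 21.610000
z2 = 7.100000 − 21.610000·(7.100000 − 4.500000) / (21.610000 − (-8.550000)) = 7.100000 − (56.186000)/(30.160000) = 5.237069
f(5.237069) = -1.373109
z3 = 5.237069 − (-1.373109)·(5.237069 − 7.100000) / (-1.373109 − 21.610000) = 5.237069 − (2.558007)/(-22.983109) = 5.348368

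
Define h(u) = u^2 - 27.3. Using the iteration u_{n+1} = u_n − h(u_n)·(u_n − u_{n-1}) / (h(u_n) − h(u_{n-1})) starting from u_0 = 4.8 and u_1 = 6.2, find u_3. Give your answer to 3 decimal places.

h(4.8) = -4.26000, h(6.2) = 11.14000
u_2 = 6.20000 − 11.14000·(6.20000 − 4.80000) / (11.14000 − (-4.26000)) = 6.20000 − (15.59600)/(15.40000) = 5.18727
h(5.18727) = -0.39220
u_3 = 5.18727 − (-0.39220)·(5.18727 − 6.20000) / (-0.39220 − 11.14000) = 5.18727 − (0.39719)/(-11.53220) = 5.22171

5.222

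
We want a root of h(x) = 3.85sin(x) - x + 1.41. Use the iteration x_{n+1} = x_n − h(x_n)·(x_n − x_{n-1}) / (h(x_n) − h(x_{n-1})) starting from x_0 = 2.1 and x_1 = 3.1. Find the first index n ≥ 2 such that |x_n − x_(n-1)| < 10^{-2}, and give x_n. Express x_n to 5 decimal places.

h(2.1) = 2.6333561, h(3.1) = -1.5299144
x_2 = 3.1000000 − (-1.5299144)·(1.0000000)/(-4.1632705) = 2.7325210;  |Δ| = 0.3674790
h(2.7325210) = 0.2088463
x_3 = 2.7325210 − 0.2088463·(-0.3674790)/(1.7387608) = 2.7766597;  |Δ| = 0.0441387
h(2.7766597) = 0.0073539
x_4 = 2.7766597 − 0.0073539·(0.0441387)/(-0.2014924) = 2.7782706;  |Δ| = 0.0016109
|x_4 − x_3| = 0.0016109 < 10^{-2}

n = 4, x_n = 2.77827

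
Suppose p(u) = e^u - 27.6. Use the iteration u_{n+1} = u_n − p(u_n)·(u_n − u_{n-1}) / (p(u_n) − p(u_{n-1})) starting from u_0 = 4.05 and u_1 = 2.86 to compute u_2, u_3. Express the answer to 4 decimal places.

p(4.05) = 29.797457, p(2.86) = -10.138473
u_2 = 2.860000 − (-10.138473)·(2.860000 − 4.050000) / (-10.138473 − 29.797457) = 2.860000 − (12.064783)/(-39.935930) = 3.162103
p(3.162103) = -3.979772
u_3 = 3.162103 − (-3.979772)·(3.162103 − 2.860000) / (-3.979772 − (-10.138473)) = 3.162103 − (-1.202303)/(6.158701) = 3.357324

3.1621, 3.3573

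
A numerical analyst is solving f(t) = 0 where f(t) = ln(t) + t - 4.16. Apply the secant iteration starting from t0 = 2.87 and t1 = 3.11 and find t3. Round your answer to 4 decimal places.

3.0461

f(2.87) = -0.235688, f(3.11) = 0.084623
t2 = 3.110000 − 0.084623·(3.110000 − 2.870000) / (0.084623 − (-0.235688)) = 3.110000 − (0.020309)/(0.320311) = 3.046595
f(3.046595) = 0.000619
t3 = 3.046595 − 0.000619·(3.046595 − 3.110000) / (0.000619 − 0.084623) = 3.046595 − (-0.000039)/(-0.084004) = 3.046127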